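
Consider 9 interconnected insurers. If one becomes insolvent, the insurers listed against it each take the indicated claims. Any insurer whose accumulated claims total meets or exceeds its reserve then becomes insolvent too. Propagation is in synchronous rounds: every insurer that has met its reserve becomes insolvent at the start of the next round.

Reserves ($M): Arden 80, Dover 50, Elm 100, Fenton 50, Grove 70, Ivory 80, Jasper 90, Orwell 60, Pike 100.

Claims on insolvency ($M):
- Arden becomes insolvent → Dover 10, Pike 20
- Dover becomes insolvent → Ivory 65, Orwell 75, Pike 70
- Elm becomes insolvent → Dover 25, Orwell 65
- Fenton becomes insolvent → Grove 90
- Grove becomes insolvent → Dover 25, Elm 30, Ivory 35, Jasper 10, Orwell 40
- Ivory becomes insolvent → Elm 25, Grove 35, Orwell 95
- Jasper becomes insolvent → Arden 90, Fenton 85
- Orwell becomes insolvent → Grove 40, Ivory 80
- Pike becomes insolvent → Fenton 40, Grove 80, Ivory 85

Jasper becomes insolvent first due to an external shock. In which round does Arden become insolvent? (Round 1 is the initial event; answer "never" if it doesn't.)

2

Round 1 — Jasper becomes insolvent (initial).
  Arden: +90 → 90 ≥ 80
  Fenton: +85 → 85 ≥ 50
Round 2 — Arden, Fenton become insolvent.
  Dover: +10 → 10 < 50
  Grove: +90 → 90 ≥ 70
  Pike: +20 → 20 < 100
Round 3 — Grove becomes insolvent.
  Dover: +25 → 35 < 50
  Elm: +30 → 30 < 100
  Ivory: +35 → 35 < 80
  Orwell: +40 → 40 < 60
No further insolvencies.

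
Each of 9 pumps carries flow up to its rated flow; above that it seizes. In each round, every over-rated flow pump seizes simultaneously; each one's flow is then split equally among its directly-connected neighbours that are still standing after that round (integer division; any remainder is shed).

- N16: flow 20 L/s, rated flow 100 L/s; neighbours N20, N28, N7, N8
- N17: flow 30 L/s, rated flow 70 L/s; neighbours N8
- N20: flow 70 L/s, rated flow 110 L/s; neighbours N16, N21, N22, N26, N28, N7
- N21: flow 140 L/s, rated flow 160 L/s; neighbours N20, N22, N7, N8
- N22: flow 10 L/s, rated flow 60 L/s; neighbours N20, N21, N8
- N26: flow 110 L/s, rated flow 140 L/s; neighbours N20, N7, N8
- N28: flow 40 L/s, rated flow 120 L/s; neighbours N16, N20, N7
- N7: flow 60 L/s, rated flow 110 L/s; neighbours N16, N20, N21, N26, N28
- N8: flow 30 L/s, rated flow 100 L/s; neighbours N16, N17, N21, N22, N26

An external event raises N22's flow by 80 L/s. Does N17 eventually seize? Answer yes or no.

Round 1 — N22 at 90 > 60. N22 seizes.
  N22 sheds 90 L/s to N20, N21, N8: 30 each.
    N20: 70+30 = 100 ≤ 110
    N21: 140+30 = 170 > 160
    N8: 30+30 = 60 ≤ 100
Round 2 — N21 seizes.
  N21 sheds 170 L/s to N20, N7, N8: 56 each (2 lost).
    N20: 100+56 = 156 > 110
    N7: 60+56 = 116 > 110
    N8: 60+56 = 116 > 100
Round 3 — N20, N7, N8 seize.
  N20 sheds 156 L/s to N16, N26, N28: 52 each.
    N16: 20+52 = 72 ≤ 100
    N26: 110+52 = 162 > 140
    N28: 40+52 = 92 ≤ 120
  N7 sheds 116 L/s to N16, N26, N28: 38 each (2 lost).
    N16: 72+38 = 110 > 100
    N26: 162+38 = 200 > 140
    N28: 92+38 = 130 > 120
  N8 sheds 116 L/s to N16, N17, N26: 38 each (2 lost).
    N16: 110+38 = 148 > 100
    N17: 30+38 = 68 ≤ 70
    N26: 200+38 = 238 > 140
Round 4 — N16, N26, N28 seize.
  N16 sheds 148 L/s: no online neighbours, lost.
  N26 sheds 238 L/s: no online neighbours, lost.
  N28 sheds 130 L/s: no online neighbours, lost.
No further seizures.

no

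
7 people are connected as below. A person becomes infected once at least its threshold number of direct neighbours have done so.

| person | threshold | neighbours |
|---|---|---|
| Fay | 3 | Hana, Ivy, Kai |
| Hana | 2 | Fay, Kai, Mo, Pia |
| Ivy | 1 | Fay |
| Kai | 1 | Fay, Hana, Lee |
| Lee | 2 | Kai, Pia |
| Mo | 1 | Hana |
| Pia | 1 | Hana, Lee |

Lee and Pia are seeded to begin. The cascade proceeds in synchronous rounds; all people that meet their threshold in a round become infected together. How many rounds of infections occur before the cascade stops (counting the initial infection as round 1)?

Round 1 — Lee, Pia become infected (initial).
Round 2 — checking thresholds:
  Hana: 1 of 4 neighbours < 2, holds.
  Kai: 1 of 3 neighbours ≥ 1, becomes infected.
Round 3 — checking thresholds:
  Fay: 1 of 3 neighbours < 3, holds.
  Hana: 2 of 4 neighbours ≥ 2, becomes infected.
Round 4 — checking thresholds:
  Fay: 2 of 3 neighbours < 3, holds.
  Mo: 1 of 1 neighbours ≥ 1, becomes infected.
Round 5 — no new infections; cascade stops.

4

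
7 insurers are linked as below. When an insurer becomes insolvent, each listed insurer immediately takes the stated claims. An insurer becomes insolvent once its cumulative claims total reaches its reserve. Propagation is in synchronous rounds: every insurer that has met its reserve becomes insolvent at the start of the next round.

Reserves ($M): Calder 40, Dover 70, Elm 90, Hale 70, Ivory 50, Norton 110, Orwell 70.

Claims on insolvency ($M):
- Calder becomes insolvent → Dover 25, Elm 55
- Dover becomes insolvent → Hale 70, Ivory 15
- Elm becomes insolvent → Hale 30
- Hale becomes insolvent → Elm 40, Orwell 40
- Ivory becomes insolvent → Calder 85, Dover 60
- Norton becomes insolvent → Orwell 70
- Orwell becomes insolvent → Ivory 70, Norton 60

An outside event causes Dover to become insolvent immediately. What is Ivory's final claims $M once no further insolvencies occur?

Round 1 — Dover becomes insolvent (initial).
  Hale: +70 → 70 ≥ 70
  Ivory: +15 → 15 < 50
Round 2 — Hale becomes insolvent.
  Elm: +40 → 40 < 90
  Orwell: +40 → 40 < 70
No further insolvencies.

15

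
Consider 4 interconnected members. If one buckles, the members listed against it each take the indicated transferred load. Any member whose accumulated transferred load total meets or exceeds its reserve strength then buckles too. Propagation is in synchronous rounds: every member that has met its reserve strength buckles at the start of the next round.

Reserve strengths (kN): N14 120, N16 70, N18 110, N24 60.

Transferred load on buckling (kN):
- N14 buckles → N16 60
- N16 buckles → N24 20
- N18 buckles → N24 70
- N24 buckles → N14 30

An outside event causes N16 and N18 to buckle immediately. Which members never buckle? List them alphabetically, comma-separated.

N14

Round 1 — N16, N18 buckle (initial).
  N24: +20+70 → 90 ≥ 60
Round 2 — N24 buckles.
  N14: +30 → 30 < 120
No further bucklings.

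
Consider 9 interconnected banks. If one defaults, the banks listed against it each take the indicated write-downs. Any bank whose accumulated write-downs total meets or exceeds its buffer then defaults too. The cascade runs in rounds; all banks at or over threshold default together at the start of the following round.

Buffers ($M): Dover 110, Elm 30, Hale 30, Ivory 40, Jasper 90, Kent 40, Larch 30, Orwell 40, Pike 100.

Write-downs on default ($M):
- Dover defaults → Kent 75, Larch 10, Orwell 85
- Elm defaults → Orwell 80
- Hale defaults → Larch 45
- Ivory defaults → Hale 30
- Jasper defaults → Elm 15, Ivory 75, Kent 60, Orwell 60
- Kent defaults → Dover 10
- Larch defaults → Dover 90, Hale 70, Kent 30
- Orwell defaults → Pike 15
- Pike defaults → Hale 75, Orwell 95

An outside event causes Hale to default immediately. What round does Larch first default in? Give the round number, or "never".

2

Round 1 — Hale defaults (initial).
  Larch: +45 → 45 ≥ 30
Round 2 — Larch defaults.
  Dover: +90 → 90 < 110
  Kent: +30 → 30 < 40
No further defaults.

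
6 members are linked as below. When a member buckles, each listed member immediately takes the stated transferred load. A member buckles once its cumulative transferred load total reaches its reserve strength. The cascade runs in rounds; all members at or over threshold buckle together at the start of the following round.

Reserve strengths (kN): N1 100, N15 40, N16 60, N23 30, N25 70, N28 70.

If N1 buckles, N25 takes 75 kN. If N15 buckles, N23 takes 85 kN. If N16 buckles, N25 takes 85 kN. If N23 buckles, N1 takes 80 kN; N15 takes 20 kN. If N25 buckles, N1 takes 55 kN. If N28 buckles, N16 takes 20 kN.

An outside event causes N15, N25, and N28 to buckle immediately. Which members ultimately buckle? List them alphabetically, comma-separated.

N1, N15, N23, N25, N28

Round 1 — N15, N25, N28 buckle (initial).
  N1: +55 → 55 < 100
  N16: +20 → 20 < 60
  N23: +85 → 85 ≥ 30
Round 2 — N23 buckles.
  N1: +80 → 135 ≥ 100
Round 3 — N1 buckles.
No further bucklings.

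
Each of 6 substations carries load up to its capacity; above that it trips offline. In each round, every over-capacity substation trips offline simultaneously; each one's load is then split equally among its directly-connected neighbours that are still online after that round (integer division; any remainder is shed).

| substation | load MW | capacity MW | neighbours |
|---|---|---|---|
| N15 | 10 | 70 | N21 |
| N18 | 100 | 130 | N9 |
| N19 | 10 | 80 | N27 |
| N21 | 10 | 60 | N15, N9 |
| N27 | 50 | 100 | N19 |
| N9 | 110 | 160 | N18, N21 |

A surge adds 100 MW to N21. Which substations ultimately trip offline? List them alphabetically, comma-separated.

N18, N21, N9

Round 1 — N21 at 110 > 60. N21 trips offline.
  N21 sheds 110 MW to N15, N9: 55 each.
    N15: 10+55 = 65 ≤ 70
    N9: 110+55 = 165 > 160
Round 2 — N9 trips offline.
  N9 sheds 165 MW to N18: 165 each.
    N18: 100+165 = 265 > 130
Round 3 — N18 trips offline.
  N18 sheds 265 MW: no online neighbours, lost.
No further trips.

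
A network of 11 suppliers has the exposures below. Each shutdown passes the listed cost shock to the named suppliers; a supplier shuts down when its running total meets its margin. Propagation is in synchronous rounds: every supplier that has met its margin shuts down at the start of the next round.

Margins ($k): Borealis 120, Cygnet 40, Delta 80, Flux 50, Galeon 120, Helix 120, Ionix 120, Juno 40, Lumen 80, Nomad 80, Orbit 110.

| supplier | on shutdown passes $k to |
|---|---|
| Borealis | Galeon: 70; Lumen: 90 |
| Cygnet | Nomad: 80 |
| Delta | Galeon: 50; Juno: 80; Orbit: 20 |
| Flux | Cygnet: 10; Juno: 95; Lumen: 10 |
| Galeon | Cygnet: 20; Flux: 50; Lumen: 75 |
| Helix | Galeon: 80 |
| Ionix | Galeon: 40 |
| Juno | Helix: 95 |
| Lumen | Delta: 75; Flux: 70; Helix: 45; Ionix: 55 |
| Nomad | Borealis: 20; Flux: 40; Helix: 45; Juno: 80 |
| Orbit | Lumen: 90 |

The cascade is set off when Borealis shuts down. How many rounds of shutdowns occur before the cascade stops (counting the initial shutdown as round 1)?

Round 1 — Borealis shuts down (initial).
  Galeon: +70 → 70 < 120
  Lumen: +90 → 90 ≥ 80
Round 2 — Lumen shuts down.
  Delta: +75 → 75 < 80
  Flux: +70 → 70 ≥ 50
  Helix: +45 → 45 < 120
  Ionix: +55 → 55 < 120
Round 3 — Flux shuts down.
  Cygnet: +10 → 10 < 40
  Juno: +95 → 95 ≥ 40
Round 4 — Juno shuts down.
  Helix: +95 → 140 ≥ 120
Round 5 — Helix shuts down.
  Galeon: +80 → 150 ≥ 120
Round 6 — Galeon shuts down.
  Cygnet: +20 → 30 < 40
No further shutdowns.

6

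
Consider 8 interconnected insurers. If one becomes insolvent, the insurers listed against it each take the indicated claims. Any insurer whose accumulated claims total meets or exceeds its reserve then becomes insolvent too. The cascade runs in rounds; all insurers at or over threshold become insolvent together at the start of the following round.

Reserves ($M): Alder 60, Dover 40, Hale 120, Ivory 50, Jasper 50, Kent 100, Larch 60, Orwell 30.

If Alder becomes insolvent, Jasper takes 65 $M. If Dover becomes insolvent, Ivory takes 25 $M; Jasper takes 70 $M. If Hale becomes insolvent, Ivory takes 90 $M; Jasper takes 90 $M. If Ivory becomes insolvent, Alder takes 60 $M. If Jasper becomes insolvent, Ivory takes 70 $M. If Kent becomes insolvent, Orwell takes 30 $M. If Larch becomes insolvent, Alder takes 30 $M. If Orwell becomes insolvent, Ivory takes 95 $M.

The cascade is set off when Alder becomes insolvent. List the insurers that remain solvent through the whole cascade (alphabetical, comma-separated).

Dover, Hale, Kent, Larch, Orwell

Round 1 — Alder becomes insolvent (initial).
  Jasper: +65 → 65 ≥ 50
Round 2 — Jasper becomes insolvent.
  Ivory: +70 → 70 ≥ 50
Round 3 — Ivory becomes insolvent.
No further insolvencies.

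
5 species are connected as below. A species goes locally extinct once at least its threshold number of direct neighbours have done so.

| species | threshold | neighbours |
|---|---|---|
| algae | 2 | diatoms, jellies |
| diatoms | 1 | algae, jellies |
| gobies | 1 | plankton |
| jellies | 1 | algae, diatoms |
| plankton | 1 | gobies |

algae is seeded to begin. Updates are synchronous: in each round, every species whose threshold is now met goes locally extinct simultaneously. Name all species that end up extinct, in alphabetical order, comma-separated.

algae, diatoms, jellies

Round 1 — algae goes locally extinct (initial).
Round 2 — checking thresholds:
  diatoms: 1 of 2 neighbours ≥ 1, goes locally extinct.
  jellies: 1 of 2 neighbours ≥ 1, goes locally extinct.
Round 3 — no new extinctions; cascade stops.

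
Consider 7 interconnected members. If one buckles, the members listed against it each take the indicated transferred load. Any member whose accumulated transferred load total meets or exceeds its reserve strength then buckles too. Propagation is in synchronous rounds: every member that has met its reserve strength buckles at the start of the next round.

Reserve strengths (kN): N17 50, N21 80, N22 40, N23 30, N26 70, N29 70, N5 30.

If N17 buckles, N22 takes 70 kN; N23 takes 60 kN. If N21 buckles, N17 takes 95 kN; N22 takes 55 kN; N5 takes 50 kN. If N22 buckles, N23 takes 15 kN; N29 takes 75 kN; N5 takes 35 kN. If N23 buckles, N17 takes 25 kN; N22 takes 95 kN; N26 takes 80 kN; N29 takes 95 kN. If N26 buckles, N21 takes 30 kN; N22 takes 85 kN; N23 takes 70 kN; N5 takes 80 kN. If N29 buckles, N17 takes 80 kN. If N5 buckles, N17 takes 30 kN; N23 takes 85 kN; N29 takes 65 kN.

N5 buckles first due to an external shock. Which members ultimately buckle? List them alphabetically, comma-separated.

Round 1 — N5 buckles (initial).
  N17: +30 → 30 < 50
  N23: +85 → 85 ≥ 30
  N29: +65 → 65 < 70
Round 2 — N23 buckles.
  N17: +25 → 55 ≥ 50
  N22: +95 → 95 ≥ 40
  N26: +80 → 80 ≥ 70
  N29: +95 → 160 ≥ 70
Round 3 — N17, N22, N26, N29 buckle.
  N21: +30 → 30 < 80
No further bucklings.

N17, N22, N23, N26, N29, N5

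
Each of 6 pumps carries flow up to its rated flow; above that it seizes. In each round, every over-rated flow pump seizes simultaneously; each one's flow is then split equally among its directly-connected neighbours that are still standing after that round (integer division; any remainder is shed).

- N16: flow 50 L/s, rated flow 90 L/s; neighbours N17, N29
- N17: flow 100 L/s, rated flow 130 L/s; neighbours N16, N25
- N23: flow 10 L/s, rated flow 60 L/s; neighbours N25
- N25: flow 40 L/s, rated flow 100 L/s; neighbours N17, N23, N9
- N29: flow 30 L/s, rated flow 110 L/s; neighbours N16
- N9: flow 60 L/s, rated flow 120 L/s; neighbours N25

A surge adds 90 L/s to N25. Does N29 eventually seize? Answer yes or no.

Round 1 — N25 at 130 > 100. N25 seizes.
  N25 sheds 130 L/s to N17, N23, N9: 43 each (1 lost).
    N17: 100+43 = 143 > 130
    N23: 10+43 = 53 ≤ 60
    N9: 60+43 = 103 ≤ 120
Round 2 — N17 seizes.
  N17 sheds 143 L/s to N16: 143 each.
    N16: 50+143 = 193 > 90
Round 3 — N16 seizes.
  N16 sheds 193 L/s to N29: 193 each.
    N29: 30+193 = 223 > 110
Round 4 — N29 seizes.
  N29 sheds 223 L/s: no online neighbours, lost.
No further seizures.

yes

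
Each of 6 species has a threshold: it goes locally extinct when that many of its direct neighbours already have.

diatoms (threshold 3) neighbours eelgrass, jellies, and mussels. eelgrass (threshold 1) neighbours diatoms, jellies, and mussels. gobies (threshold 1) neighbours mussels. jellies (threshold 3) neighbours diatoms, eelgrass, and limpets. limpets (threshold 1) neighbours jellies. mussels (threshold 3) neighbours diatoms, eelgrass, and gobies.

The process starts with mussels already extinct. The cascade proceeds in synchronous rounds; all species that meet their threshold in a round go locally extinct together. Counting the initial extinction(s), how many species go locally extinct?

3

Round 1 — mussels goes locally extinct (initial).
Round 2 — checking thresholds:
  diatoms: 1 of 3 neighbours < 3, below threshold.
  eelgrass: 1 of 3 neighbours ≥ 1, goes locally extinct.
  gobies: 1 of 1 neighbours ≥ 1, goes locally extinct.
Round 3 — no new extinctions; cascade stops.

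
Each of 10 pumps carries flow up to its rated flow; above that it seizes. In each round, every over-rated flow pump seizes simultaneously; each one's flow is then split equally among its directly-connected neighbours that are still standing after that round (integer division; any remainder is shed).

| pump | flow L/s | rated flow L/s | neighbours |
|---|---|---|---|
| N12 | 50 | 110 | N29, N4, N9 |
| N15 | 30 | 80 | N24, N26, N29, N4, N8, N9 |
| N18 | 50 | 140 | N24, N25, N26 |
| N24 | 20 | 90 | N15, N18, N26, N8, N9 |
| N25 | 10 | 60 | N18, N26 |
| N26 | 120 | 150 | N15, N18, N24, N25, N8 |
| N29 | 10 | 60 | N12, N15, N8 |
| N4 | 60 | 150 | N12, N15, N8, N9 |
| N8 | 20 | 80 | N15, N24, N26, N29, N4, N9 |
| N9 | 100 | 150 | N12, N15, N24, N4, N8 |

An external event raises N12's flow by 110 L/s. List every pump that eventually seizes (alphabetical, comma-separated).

N12, N15, N18, N24, N25, N26, N29, N4, N8, N9

Round 1 — N12 at 160 > 110. N12 seizes.
  N12 sheds 160 L/s to N29, N4, N9: 53 each (1 lost).
    N29: 10+53 = 63 > 60
    N4: 60+53 = 113 ≤ 150
    N9: 100+53 = 153 > 150
Round 2 — N29, N9 seize.
  N29 sheds 63 L/s to N15, N8: 31 each (1 lost).
    N15: 30+31 = 61 ≤ 80
    N8: 20+31 = 51 ≤ 80
  N9 sheds 153 L/s to N15, N24, N4, N8: 38 each (1 lost).
    N15: 61+38 = 99 > 80
    N24: 20+38 = 58 ≤ 90
    N4: 113+38 = 151 > 150
    N8: 51+38 = 89 > 80
Round 3 — N15, N4, N8 seize.
  N15 sheds 99 L/s to N24, N26: 49 each (1 lost).
    N24: 58+49 = 107 > 90
    N26: 120+49 = 169 > 150
  N4 sheds 151 L/s: no online neighbours, lost.
  N8 sheds 89 L/s to N24, N26: 44 each (1 lost).
    N24: 107+44 = 151 > 90
    N26: 169+44 = 213 > 150
Round 4 — N24, N26 seize.
  N24 sheds 151 L/s to N18: 151 each.
    N18: 50+151 = 201 > 140
  N26 sheds 213 L/s to N18, N25: 106 each (1 lost).
    N18: 201+106 = 307 > 140
    N25: 10+106 = 116 > 60
Round 5 — N18, N25 seize.
  N18 sheds 307 L/s: no online neighbours, lost.
  N25 sheds 116 L/s: no online neighbours, lost.
No further seizures.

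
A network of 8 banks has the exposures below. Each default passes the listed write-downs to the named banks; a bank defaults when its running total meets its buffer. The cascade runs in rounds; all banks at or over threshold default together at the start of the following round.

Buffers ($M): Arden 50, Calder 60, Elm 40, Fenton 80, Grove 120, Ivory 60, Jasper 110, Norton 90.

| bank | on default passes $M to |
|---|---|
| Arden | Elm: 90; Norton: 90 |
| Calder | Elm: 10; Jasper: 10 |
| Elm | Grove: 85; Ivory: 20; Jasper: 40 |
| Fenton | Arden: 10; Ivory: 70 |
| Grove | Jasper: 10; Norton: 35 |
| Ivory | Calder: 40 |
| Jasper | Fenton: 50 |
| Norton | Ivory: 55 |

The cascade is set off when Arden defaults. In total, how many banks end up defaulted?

Round 1 — Arden defaults (initial).
  Elm: +90 → 90 ≥ 40
  Norton: +90 → 90 ≥ 90
Round 2 — Elm, Norton default.
  Grove: +85 → 85 < 120
  Ivory: +20+55 → 75 ≥ 60
  Jasper: +40 → 40 < 110
Round 3 — Ivory defaults.
  Calder: +40 → 40 < 60
No further defaults.

4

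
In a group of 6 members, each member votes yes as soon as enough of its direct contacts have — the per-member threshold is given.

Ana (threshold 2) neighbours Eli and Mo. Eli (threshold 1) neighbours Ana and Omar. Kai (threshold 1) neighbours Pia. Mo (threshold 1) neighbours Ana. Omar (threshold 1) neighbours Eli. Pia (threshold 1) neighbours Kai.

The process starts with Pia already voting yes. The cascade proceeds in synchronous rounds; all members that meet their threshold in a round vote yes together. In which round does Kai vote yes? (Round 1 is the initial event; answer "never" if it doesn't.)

Round 1 — Pia votes yes (initial).
Round 2 — checking thresholds:
  Kai: 1 of 1 neighbours ≥ 1, votes yes.
Round 3 — no new yes votes; cascade stops.

2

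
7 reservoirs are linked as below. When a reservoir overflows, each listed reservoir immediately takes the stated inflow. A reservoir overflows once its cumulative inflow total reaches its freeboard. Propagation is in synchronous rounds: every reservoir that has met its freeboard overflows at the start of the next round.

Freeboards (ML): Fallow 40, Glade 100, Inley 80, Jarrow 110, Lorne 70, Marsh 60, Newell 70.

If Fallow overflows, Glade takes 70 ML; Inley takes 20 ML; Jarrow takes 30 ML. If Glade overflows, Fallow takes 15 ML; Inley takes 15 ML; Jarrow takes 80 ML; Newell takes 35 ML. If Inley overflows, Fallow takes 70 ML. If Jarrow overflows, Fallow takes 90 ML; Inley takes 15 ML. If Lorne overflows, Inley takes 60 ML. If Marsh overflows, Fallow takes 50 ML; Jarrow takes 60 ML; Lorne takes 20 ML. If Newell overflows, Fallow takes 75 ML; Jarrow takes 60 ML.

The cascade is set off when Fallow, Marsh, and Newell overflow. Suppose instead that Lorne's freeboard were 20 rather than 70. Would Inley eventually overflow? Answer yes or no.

With Lorne's freeboard at 20:
Round 1 — Fallow, Marsh, Newell overflow (initial).
  Glade: +70 → 70 < 100
  Inley: +20 → 20 < 80
  Jarrow: +30+60+60 → 150 ≥ 110
  Lorne: +20 → 20 ≥ 20
Round 2 — Jarrow, Lorne overflow.
  Inley: +15+60 → 95 ≥ 80
Round 3 — Inley overflows.
No further overflows.

yes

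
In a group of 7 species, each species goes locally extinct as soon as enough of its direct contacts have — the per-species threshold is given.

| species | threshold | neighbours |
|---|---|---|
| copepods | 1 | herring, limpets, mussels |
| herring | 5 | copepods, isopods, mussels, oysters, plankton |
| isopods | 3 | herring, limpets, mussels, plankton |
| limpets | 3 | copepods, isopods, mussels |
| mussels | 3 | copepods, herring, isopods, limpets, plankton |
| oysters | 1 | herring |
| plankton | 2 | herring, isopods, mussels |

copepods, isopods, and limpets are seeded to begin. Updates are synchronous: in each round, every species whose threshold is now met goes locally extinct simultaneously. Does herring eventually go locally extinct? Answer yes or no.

no

Round 1 — copepods, isopods, limpets go locally extinct (initial).
Round 2 — checking thresholds:
  herring: 2 of 5 neighbours < 5, not yet.
  mussels: 3 of 5 neighbours ≥ 3, goes locally extinct.
  plankton: 1 of 3 neighbours < 2, not yet.
Round 3 — checking thresholds:
  herring: 3 of 5 neighbours < 5, not yet.
  plankton: 2 of 3 neighbours ≥ 2, goes locally extinct.
Round 4 — no new extinctions; cascade stops.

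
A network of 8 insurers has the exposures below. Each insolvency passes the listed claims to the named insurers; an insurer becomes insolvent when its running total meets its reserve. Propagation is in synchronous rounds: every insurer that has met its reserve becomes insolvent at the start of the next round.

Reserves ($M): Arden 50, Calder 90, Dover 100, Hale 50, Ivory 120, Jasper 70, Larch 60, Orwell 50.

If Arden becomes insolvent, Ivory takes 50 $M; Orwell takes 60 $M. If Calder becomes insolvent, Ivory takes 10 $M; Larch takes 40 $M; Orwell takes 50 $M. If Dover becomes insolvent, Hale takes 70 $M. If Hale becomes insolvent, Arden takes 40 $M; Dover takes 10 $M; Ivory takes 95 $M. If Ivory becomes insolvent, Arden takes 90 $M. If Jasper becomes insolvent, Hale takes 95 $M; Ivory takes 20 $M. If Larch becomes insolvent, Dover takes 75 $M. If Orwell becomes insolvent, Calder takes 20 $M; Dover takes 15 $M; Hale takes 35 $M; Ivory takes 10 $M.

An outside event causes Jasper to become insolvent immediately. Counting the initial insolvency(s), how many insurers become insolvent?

2

Round 1 — Jasper becomes insolvent (initial).
  Hale: +95 → 95 ≥ 50
  Ivory: +20 → 20 < 120
Round 2 — Hale becomes insolvent.
  Arden: +40 → 40 < 50
  Dover: +10 → 10 < 100
  Ivory: +95 → 115 < 120
No further insolvencies.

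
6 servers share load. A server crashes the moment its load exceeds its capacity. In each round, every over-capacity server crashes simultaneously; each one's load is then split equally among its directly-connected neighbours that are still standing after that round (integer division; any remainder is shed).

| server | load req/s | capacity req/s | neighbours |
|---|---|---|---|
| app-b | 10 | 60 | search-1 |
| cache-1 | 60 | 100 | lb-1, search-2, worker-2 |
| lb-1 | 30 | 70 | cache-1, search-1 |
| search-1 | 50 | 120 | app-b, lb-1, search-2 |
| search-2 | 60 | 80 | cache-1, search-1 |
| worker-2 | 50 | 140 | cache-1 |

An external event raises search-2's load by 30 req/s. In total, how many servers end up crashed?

5

Round 1 — search-2 at 90 > 80. search-2 crashes.
  search-2 sheds 90 req/s to cache-1, search-1: 45 each.
    cache-1: 60+45 = 105 > 100
    search-1: 50+45 = 95 ≤ 120
Round 2 — cache-1 crashes.
  cache-1 sheds 105 req/s to lb-1, worker-2: 52 each (1 lost).
    lb-1: 30+52 = 82 > 70
    worker-2: 50+52 = 102 ≤ 140
Round 3 — lb-1 crashes.
  lb-1 sheds 82 req/s to search-1: 82 each.
    search-1: 95+82 = 177 > 120
Round 4 — search-1 crashes.
  search-1 sheds 177 req/s to app-b: 177 each.
    app-b: 10+177 = 187 > 60
Round 5 — app-b crashes.
  app-b sheds 187 req/s: no online neighbours, lost.
No further crashes.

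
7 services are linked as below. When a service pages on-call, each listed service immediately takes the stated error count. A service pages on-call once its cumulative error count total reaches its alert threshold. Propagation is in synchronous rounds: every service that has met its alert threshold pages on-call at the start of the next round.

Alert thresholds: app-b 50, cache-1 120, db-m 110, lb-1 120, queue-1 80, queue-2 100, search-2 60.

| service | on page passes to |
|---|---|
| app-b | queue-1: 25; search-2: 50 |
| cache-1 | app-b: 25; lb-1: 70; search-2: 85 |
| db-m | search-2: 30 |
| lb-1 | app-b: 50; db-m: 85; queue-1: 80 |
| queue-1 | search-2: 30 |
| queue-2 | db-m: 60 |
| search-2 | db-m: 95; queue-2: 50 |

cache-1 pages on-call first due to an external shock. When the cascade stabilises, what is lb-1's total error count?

70

Round 1 — cache-1 pages on-call (initial).
  app-b: +25 → 25 < 50
  lb-1: +70 → 70 < 120
  search-2: +85 → 85 ≥ 60
Round 2 — search-2 pages on-call.
  db-m: +95 → 95 < 110
  queue-2: +50 → 50 < 100
No further pages.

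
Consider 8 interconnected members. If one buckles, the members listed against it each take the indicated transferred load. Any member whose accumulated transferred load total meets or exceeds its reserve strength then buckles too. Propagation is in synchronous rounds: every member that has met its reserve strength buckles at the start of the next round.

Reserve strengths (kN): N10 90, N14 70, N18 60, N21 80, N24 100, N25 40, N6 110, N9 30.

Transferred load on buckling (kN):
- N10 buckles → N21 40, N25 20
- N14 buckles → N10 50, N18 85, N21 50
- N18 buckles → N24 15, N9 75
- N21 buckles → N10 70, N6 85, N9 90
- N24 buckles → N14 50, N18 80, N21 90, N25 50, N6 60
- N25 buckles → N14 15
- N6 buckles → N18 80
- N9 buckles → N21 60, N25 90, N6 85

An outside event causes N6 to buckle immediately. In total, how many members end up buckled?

Round 1 — N6 buckles (initial).
  N18: +80 → 80 ≥ 60
Round 2 — N18 buckles.
  N24: +15 → 15 < 100
  N9: +75 → 75 ≥ 30
Round 3 — N9 buckles.
  N21: +60 → 60 < 80
  N25: +90 → 90 ≥ 40
Round 4 — N25 buckles.
  N14: +15 → 15 < 70
No further bucklings.

4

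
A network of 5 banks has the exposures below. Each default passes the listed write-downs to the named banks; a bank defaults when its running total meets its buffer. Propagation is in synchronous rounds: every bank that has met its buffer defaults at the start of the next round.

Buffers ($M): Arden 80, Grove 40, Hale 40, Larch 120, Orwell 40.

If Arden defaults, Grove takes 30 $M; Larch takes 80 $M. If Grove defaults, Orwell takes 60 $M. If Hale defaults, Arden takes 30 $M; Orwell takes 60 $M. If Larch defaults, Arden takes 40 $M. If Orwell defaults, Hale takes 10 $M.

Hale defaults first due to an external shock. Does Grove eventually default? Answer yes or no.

Round 1 — Hale defaults (initial).
  Arden: +30 → 30 < 80
  Orwell: +60 → 60 ≥ 40
Round 2 — Orwell defaults.
No further defaults.

no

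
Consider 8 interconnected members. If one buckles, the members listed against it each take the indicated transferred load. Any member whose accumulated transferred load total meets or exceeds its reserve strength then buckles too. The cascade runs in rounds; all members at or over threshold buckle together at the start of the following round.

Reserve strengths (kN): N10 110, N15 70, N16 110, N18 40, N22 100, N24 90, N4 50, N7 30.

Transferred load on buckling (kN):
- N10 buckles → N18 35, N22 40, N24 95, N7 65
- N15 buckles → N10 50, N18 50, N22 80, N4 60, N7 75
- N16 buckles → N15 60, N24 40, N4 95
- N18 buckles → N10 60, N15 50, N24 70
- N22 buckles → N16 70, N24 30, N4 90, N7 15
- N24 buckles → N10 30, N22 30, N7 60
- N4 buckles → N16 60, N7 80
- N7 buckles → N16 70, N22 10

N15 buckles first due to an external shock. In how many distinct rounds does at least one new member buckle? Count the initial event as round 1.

4

Round 1 — N15 buckles (initial).
  N10: +50 → 50 < 110
  N18: +50 → 50 ≥ 40
  N22: +80 → 80 < 100
  N4: +60 → 60 ≥ 50
  N7: +75 → 75 ≥ 30
Round 2 — N18, N4, N7 buckle.
  N10: +60 → 110 ≥ 110
  N16: +60+70 → 130 ≥ 110
  N22: +10 → 90 < 100
  N24: +70 → 70 < 90
Round 3 — N10, N16 buckle.
  N22: +40 → 130 ≥ 100
  N24: +95+40 → 205 ≥ 90
Round 4 — N22, N24 buckle.
No further bucklings.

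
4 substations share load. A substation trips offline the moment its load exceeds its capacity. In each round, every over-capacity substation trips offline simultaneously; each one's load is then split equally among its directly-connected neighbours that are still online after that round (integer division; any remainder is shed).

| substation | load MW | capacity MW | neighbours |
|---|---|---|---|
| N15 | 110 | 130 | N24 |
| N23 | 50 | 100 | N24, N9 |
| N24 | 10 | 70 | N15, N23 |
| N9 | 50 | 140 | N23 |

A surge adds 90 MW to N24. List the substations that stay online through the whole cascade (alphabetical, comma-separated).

N23, N9

Round 1 — N24 at 100 > 70. N24 trips offline.
  N24 sheds 100 MW to N15, N23: 50 each.
    N15: 110+50 = 160 > 130
    N23: 50+50 = 100 ≤ 100
Round 2 — N15 trips offline.
  N15 sheds 160 MW: no online neighbours, lost.
No further trips.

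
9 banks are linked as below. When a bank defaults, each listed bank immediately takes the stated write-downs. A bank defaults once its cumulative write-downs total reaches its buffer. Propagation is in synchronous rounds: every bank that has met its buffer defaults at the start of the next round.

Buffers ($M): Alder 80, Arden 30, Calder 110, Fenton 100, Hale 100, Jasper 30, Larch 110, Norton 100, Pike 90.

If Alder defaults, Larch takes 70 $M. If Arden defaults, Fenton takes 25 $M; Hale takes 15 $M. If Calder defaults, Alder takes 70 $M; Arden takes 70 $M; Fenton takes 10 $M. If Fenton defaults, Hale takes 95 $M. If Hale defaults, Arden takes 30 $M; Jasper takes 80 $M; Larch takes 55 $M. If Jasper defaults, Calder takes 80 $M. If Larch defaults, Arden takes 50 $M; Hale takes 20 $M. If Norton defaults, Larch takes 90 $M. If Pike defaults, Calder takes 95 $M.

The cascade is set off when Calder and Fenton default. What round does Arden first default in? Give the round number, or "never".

Round 1 — Calder, Fenton default (initial).
  Alder: +70 → 70 < 80
  Arden: +70 → 70 ≥ 30
  Hale: +95 → 95 < 100
Round 2 — Arden defaults.
  Hale: +15 → 110 ≥ 100
Round 3 — Hale defaults.
  Jasper: +80 → 80 ≥ 30
  Larch: +55 → 55 < 110
Round 4 — Jasper defaults.
No further defaults.

2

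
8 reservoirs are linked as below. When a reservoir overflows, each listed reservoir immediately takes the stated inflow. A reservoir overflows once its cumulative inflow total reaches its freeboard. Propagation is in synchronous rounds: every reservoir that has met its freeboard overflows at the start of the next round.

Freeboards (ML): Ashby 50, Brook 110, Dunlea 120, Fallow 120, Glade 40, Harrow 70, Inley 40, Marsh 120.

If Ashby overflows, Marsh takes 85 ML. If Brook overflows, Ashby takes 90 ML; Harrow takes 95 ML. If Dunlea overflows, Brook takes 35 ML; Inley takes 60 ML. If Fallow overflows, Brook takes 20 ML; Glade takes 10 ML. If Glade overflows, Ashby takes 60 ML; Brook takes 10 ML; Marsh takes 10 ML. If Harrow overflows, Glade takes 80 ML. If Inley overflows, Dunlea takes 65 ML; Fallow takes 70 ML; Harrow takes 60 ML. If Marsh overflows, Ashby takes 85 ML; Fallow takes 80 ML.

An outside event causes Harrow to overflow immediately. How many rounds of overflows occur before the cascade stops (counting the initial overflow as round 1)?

Round 1 — Harrow overflows (initial).
  Glade: +80 → 80 ≥ 40
Round 2 — Glade overflows.
  Ashby: +60 → 60 ≥ 50
  Brook: +10 → 10 < 110
  Marsh: +10 → 10 < 120
Round 3 — Ashby overflows.
  Marsh: +85 → 95 < 120
No further overflows.

3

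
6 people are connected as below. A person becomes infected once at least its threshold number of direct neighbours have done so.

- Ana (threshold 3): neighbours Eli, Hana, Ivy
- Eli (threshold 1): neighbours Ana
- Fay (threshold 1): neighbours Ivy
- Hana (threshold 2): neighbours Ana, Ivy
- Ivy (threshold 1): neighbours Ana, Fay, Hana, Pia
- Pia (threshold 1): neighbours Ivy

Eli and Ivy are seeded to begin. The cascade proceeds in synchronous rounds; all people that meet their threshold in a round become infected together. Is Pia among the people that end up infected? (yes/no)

Round 1 — Eli, Ivy become infected (initial).
Round 2 — checking thresholds:
  Ana: 2 of 3 neighbours < 3, holds.
  Fay: 1 of 1 neighbours ≥ 1, becomes infected.
  Hana: 1 of 2 neighbours < 2, holds.
  Pia: 1 of 1 neighbours ≥ 1, becomes infected.
Round 3 — no new infections; cascade stops.

yes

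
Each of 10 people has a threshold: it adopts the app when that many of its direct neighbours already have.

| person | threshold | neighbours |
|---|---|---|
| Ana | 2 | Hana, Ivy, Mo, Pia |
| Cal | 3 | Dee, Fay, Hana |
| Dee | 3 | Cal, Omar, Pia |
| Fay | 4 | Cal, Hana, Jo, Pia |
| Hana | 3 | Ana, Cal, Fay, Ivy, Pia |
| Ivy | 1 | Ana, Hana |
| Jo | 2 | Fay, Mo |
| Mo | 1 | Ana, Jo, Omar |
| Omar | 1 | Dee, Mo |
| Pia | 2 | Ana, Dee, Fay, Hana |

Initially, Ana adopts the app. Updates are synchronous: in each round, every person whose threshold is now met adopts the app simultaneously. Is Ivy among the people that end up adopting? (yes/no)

Round 1 — Ana adopts the app (initial).
Round 2 — checking thresholds:
  Hana: 1 of 5 neighbours < 3, not yet.
  Ivy: 1 of 2 neighbours ≥ 1, adopts the app.
  Mo: 1 of 3 neighbours ≥ 1, adopts the app.
  Pia: 1 of 4 neighbours < 2, not yet.
Round 3 — checking thresholds:
  Hana: 2 of 5 neighbours < 3, not yet.
  Jo: 1 of 2 neighbours < 2, not yet.
  Omar: 1 of 2 neighbours ≥ 1, adopts the app.
  Pia: 1 of 4 neighbours < 2, not yet.
Round 4 — no new adoptions; cascade stops.

yes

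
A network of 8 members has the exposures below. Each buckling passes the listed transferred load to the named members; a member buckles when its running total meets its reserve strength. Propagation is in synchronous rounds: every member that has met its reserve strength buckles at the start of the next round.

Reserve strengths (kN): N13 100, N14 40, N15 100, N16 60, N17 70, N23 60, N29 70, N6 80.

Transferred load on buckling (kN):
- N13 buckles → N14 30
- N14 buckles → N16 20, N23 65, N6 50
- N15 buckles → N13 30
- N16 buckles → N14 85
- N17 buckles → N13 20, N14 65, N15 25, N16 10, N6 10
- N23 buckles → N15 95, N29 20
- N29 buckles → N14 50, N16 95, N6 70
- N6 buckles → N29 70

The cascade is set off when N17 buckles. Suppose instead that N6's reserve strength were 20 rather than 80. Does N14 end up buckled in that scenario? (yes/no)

yes

With N6's reserve strength at 20:
Round 1 — N17 buckles (initial).
  N13: +20 → 20 < 100
  N14: +65 → 65 ≥ 40
  N15: +25 → 25 < 100
  N16: +10 → 10 < 60
  N6: +10 → 10 < 20
Round 2 — N14 buckles.
  N16: +20 → 30 < 60
  N23: +65 → 65 ≥ 60
  N6: +50 → 60 ≥ 20
Round 3 — N23, N6 buckle.
  N15: +95 → 120 ≥ 100
  N29: +20+70 → 90 ≥ 70
Round 4 — N15, N29 buckle.
  N13: +30 → 50 < 100
  N16: +95 → 125 ≥ 60
Round 5 — N16 buckles.
No further bucklings.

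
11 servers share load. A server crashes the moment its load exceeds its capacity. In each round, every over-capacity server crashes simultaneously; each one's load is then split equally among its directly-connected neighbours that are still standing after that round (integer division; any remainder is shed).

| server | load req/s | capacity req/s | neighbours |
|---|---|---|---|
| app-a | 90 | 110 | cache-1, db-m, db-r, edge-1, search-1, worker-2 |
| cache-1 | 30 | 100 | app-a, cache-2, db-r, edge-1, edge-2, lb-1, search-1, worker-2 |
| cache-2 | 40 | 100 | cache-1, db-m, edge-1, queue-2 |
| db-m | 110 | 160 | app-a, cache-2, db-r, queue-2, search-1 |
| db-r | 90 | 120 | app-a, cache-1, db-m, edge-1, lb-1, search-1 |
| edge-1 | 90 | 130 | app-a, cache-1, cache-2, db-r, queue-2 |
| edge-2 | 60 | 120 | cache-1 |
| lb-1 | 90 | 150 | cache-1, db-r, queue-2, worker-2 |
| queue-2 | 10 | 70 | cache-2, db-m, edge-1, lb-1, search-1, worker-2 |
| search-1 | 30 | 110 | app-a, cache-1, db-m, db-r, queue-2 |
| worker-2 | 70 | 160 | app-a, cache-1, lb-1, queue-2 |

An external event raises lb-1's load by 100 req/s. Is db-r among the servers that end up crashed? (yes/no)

Round 1 — lb-1 at 190 > 150. lb-1 crashes.
  lb-1 sheds 190 req/s to cache-1, db-r, queue-2, worker-2: 47 each (2 lost).
    cache-1: 30+47 = 77 ≤ 100
    db-r: 90+47 = 137 > 120
    queue-2: 10+47 = 57 ≤ 70
    worker-2: 70+47 = 117 ≤ 160
Round 2 — db-r crashes.
  db-r sheds 137 req/s to app-a, cache-1, db-m, edge-1, search-1: 27 each (2 lost).
    app-a: 90+27 = 117 > 110
    cache-1: 77+27 = 104 > 100
    db-m: 110+27 = 137 ≤ 160
    edge-1: 90+27 = 117 ≤ 130
    search-1: 30+27 = 57 ≤ 110
Round 3 — app-a, cache-1 crash.
  app-a sheds 117 req/s to db-m, edge-1, search-1, worker-2: 29 each (1 lost).
    db-m: 137+29 = 166 > 160
    edge-1: 117+29 = 146 > 130
    search-1: 57+29 = 86 ≤ 110
    worker-2: 117+29 = 146 ≤ 160
  cache-1 sheds 104 req/s to cache-2, edge-1, edge-2, search-1, worker-2: 20 each (4 lost).
    cache-2: 40+20 = 60 ≤ 100
    edge-1: 146+20 = 166 > 130
    edge-2: 60+20 = 80 ≤ 120
    search-1: 86+20 = 106 ≤ 110
    worker-2: 146+20 = 166 > 160
Round 4 — db-m, edge-1, worker-2 crash.
  db-m sheds 166 req/s to cache-2, queue-2, search-1: 55 each (1 lost).
    cache-2: 60+55 = 115 > 100
    queue-2: 57+55 = 112 > 70
    search-1: 106+55 = 161 > 110
  edge-1 sheds 166 req/s to cache-2, queue-2: 83 each.
    cache-2: 115+83 = 198 > 100
    queue-2: 112+83 = 195 > 70
  worker-2 sheds 166 req/s to queue-2: 166 each.
    queue-2: 195+166 = 361 > 70
Round 5 — cache-2, queue-2, search-1 crash.
  cache-2 sheds 198 req/s: no online neighbours, lost.
  queue-2 sheds 361 req/s: no online neighbours, lost.
  search-1 sheds 161 req/s: no online neighbours, lost.
No further crashes.

yes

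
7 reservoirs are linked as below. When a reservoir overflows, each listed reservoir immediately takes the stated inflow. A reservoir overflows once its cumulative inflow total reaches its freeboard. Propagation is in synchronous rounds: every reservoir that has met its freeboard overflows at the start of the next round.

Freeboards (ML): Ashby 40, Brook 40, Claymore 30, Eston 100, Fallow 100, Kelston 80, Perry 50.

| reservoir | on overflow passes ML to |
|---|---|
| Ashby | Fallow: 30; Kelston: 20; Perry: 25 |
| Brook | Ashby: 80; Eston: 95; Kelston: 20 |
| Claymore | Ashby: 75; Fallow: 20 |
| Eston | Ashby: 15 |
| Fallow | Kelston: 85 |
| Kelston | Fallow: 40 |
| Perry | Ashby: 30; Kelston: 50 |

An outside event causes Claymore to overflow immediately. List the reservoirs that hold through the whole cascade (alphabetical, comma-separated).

Brook, Eston, Fallow, Kelston, Perry

Round 1 — Claymore overflows (initial).
  Ashby: +75 → 75 ≥ 40
  Fallow: +20 → 20 < 100
Round 2 — Ashby overflows.
  Fallow: +30 → 50 < 100
  Kelston: +20 → 20 < 80
  Perry: +25 → 25 < 50
No further overflows.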